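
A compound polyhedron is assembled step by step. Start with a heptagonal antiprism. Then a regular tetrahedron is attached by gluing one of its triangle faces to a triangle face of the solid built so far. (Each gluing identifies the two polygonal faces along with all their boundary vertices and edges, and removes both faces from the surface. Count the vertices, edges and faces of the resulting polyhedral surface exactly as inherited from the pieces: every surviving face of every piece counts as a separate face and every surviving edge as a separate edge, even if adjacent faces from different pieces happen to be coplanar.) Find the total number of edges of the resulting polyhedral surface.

A heptagonal antiprism: V=14, E=28, F=16.
Attach a regular tetrahedron (V=4, E=6, F=4) along a 3-gon: merge 3 vertices and 3 edges, delete both glued faces → V=15, E=31, F=18.
Check: V − E + F = 15 − 31 + 18 = 2.

31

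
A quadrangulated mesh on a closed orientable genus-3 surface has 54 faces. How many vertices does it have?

50

χ = 2 − 2·3 = -4, and every face is a square so 4F = 2E.
E = 4·54/2 = 108. Then V = -4 + E − F = -4 + 108 − 54 = 50.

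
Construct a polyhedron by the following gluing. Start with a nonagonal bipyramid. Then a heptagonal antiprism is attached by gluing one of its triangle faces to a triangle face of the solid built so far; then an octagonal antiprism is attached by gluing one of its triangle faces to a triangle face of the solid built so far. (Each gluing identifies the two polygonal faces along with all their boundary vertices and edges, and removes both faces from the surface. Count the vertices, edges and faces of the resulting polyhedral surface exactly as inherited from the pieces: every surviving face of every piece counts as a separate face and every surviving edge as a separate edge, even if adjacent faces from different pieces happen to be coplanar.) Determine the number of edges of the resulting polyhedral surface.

A nonagonal bipyramid: V=11, E=27, F=18.
Attach a heptagonal antiprism (V=14, E=28, F=16) along a 3-gon: merge 3 vertices and 3 edges, delete both glued faces → V=22, E=52, F=32.
Attach an octagonal antiprism (V=16, E=32, F=18) along a 3-gon: merge 3 vertices and 3 edges, delete both glued faces → V=35, E=81, F=48.
Check: V − E + F = 35 − 81 + 48 = 2.

81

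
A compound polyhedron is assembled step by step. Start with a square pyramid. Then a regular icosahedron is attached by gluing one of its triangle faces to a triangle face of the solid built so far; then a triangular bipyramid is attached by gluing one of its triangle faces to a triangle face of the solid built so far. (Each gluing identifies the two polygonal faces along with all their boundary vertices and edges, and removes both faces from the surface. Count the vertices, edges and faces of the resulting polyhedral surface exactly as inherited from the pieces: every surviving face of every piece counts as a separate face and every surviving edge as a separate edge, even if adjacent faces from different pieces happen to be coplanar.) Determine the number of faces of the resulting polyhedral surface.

A square pyramid: V=5, E=8, F=5.
Attach a regular icosahedron (V=12, E=30, F=20) along a 3-gon: merge 3 vertices and 3 edges, delete both glued faces → V=14, E=35, F=23.
Attach a triangular bipyramid (V=5, E=9, F=6) along a 3-gon: merge 3 vertices and 3 edges, delete both glued faces → V=16, E=41, F=27.
Check: V − E + F = 16 − 41 + 27 = 2.

27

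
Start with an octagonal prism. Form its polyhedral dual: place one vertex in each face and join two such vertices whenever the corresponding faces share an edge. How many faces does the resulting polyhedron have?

The base solid has V = 16, E = 24, F = 10.
The dual swaps V and F and preserves E: V′ = F = 10, E′ = E = 24, F′ = V = 16.

16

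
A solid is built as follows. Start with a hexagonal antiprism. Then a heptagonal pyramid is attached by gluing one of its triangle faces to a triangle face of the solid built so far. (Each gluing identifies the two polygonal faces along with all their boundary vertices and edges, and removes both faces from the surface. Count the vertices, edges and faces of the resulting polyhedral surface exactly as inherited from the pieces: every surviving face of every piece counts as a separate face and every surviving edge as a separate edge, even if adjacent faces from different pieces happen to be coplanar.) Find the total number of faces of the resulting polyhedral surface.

20

A hexagonal antiprism: V=12, E=24, F=14.
Attach a heptagonal pyramid (V=8, E=14, F=8) along a 3-gon: merge 3 vertices and 3 edges, delete both glued faces → V=17, E=35, F=20.
Check: V − E + F = 17 − 35 + 20 = 2.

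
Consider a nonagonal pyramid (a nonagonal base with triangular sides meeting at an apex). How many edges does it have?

18

A pyramid on an n-gon base has one n-gon and n triangles: V = 9 + 1 = 10, E = 2·9 = 18, F = 9 + 1 = 10.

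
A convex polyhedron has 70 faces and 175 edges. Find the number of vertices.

107

Here V − E + F = 2.
V = 2 + E − F = 2 + 175 − 70 = 107.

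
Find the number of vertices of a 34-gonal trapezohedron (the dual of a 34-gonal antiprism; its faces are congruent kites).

70

The n-trapezohedron (dual of the n-antiprism) has V = 2·34 + 2 = 70, E = 4·34 = 136, F = 2·34 = 68.
Check: V − E + F = 70 − 136 + 68 = 2.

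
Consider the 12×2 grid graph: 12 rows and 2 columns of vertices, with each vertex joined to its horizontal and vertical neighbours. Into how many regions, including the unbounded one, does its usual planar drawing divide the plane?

The grid has V = 12·2 = 24 vertices and E = 12·1 + 2·11 = 34 edges.
F = 2 − V + E = 2 − 24 + 34 = 12.

12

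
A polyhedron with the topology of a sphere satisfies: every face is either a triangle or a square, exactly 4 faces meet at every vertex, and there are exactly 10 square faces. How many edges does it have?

Let x be the number of triangles; then F = 10 + x.
Edge–face incidences: 2E = 4·10 + 3·x = 40 + 3x.
Every vertex has degree 4, so 4V = 2E.
Euler: V − E + F = 2 ⇒ (2E)/4 − E + (10 + x) = 2.
Multiply by 8: 2·(2E) − 4·(2E) + 8·(10 + x) = 16, i.e. 80 + 8x − 2·(40 + 3x) = 16.
Collecting terms: 2x = 16, so x = 8.
Then 2E = 40 + 3·8 = 64, so E = 32, V = 2E/4 = 16, F = 10 + 8 = 18.

32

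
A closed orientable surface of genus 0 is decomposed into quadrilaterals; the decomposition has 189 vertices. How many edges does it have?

χ = 2 − 2·0 = 2, and every face is a square so 4F = 2E.
V − E + F = 2 with E = 4F/2 gives 189 − (4/2 − 1)·F = 2, so F = 187 and E = 374.

374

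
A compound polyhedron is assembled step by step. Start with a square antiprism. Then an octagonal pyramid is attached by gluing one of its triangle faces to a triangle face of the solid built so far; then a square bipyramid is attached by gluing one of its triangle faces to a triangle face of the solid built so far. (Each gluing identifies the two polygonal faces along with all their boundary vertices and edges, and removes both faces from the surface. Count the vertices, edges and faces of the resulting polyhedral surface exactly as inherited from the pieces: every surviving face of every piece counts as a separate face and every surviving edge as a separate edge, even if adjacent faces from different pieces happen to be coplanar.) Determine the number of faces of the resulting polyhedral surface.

23

A square antiprism: V=8, E=16, F=10.
Attach an octagonal pyramid (V=9, E=16, F=9) along a 3-gon: merge 3 vertices and 3 edges, delete both glued faces → V=14, E=29, F=17.
Attach a square bipyramid (V=6, E=12, F=8) along a 3-gon: merge 3 vertices and 3 edges, delete both glued faces → V=17, E=38, F=23.
Check: V − E + F = 17 − 38 + 23 = 2.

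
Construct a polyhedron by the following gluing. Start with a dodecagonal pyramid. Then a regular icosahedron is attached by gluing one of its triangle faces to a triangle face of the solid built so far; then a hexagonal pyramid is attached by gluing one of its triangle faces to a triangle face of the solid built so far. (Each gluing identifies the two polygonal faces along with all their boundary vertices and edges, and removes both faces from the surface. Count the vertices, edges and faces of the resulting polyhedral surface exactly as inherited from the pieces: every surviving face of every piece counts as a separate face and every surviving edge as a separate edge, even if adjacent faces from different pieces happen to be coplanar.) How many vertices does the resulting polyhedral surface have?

26

A dodecagonal pyramid: V=13, E=24, F=13.
Attach a regular icosahedron (V=12, E=30, F=20) along a 3-gon: merge 3 vertices and 3 edges, delete both glued faces → V=22, E=51, F=31.
Attach a hexagonal pyramid (V=7, E=12, F=7) along a 3-gon: merge 3 vertices and 3 edges, delete both glued faces → V=26, E=60, F=36.
Check: V − E + F = 26 − 60 + 36 = 2.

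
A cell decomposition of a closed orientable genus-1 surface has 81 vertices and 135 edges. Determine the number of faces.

54

For a closed orientable surface of genus 1, χ = 2 − 2·1 = 0.
F = 0 − V + E = 0 − 81 + 135 = 54.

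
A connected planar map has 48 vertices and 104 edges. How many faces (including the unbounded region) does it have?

Euler's formula for a connected plane graph: V − E + F = 2, so F = 2 − 48 + 104 = 58.

58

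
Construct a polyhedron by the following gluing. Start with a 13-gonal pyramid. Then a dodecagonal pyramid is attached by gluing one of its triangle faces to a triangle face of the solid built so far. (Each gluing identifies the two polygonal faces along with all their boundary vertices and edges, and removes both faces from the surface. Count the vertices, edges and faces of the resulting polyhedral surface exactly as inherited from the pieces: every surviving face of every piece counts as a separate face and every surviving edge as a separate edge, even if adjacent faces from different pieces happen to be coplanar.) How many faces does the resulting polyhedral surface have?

A 13-gonal pyramid: V=14, E=26, F=14.
Attach a dodecagonal pyramid (V=13, E=24, F=13) along a 3-gon: merge 3 vertices and 3 edges, delete both glued faces → V=24, E=47, F=25.
Check: V − E + F = 24 − 47 + 25 = 2.

25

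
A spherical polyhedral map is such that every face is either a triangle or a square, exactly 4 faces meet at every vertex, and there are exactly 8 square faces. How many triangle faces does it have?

Let x be the number of triangles; then F = 8 + x.
Edge–face incidences: 2E = 4·8 + 3·x = 32 + 3x.
Every vertex has degree 4, so 4V = 2E.
Euler: V − E + F = 2 ⇒ (2E)/4 − E + (8 + x) = 2.
Multiply by 8: 2·(2E) − 4·(2E) + 8·(8 + x) = 16, i.e. 64 + 8x − 2·(32 + 3x) = 16.
Collecting terms: 2x = 16, so x = 8.
Then 2E = 32 + 3·8 = 56, so E = 28, V = 2E/4 = 14, F = 8 + 8 = 16.

8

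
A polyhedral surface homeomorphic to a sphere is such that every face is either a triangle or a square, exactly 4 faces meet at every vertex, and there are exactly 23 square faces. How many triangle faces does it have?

8

Let x be the number of triangles; then F = 23 + x.
Edge–face incidences: 2E = 4·23 + 3·x = 92 + 3x.
Every vertex has degree 4, so 4V = 2E.
Euler: V − E + F = 2 ⇒ (2E)/4 − E + (23 + x) = 2.
Multiply by 8: 2·(2E) − 4·(2E) + 8·(23 + x) = 16, i.e. 184 + 8x − 2·(92 + 3x) = 16.
Collecting terms: 2x = 16, so x = 8.
Then 2E = 92 + 3·8 = 116, so E = 58, V = 2E/4 = 29, F = 23 + 8 = 31.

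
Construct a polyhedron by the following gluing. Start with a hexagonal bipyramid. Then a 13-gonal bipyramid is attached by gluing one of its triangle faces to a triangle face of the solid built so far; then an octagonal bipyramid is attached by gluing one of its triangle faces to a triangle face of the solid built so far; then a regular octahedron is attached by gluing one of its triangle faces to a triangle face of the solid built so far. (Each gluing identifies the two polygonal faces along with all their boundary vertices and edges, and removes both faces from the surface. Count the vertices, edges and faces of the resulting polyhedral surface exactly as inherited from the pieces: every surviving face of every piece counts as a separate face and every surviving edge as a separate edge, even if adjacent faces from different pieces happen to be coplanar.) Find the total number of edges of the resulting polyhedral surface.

A hexagonal bipyramid: V=8, E=18, F=12.
Attach a 13-gonal bipyramid (V=15, E=39, F=26) along a 3-gon: merge 3 vertices and 3 edges, delete both glued faces → V=20, E=54, F=36.
Attach an octagonal bipyramid (V=10, E=24, F=16) along a 3-gon: merge 3 vertices and 3 edges, delete both glued faces → V=27, E=75, F=50.
Attach a regular octahedron (V=6, E=12, F=8) along a 3-gon: merge 3 vertices and 3 edges, delete both glued faces → V=30, E=84, F=56.
Check: V − E + F = 30 − 84 + 56 = 2.

84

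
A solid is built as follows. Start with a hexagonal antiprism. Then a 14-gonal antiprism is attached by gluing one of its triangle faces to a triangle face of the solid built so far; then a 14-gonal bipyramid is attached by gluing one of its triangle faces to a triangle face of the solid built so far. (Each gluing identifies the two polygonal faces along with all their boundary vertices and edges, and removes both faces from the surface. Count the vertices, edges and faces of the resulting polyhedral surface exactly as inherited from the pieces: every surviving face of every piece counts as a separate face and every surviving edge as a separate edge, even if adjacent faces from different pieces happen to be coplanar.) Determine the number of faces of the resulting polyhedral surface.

A hexagonal antiprism: V=12, E=24, F=14.
Attach a 14-gonal antiprism (V=28, E=56, F=30) along a 3-gon: merge 3 vertices and 3 edges, delete both glued faces → V=37, E=77, F=42.
Attach a 14-gonal bipyramid (V=16, E=42, F=28) along a 3-gon: merge 3 vertices and 3 edges, delete both glued faces → V=50, E=116, F=68.
Check: V − E + F = 50 − 116 + 68 = 2.

68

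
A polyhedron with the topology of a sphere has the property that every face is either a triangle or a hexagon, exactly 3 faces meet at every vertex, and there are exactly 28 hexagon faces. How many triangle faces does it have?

Let x be the number of triangles; then F = 28 + x.
Edge–face incidences: 2E = 6·28 + 3·x = 168 + 3x.
Every vertex has degree 3, so 3V = 2E.
Euler: V − E + F = 2 ⇒ (2E)/3 − E + (28 + x) = 2.
Multiply by 6: 2·(2E) − 3·(2E) + 6·(28 + x) = 12, i.e. 168 + 6x − (168 + 3x) = 12.
Collecting terms: 3x = 12, so x = 4.
Then 2E = 168 + 3·4 = 180, so E = 90, V = 2E/3 = 60, F = 28 + 4 = 32.

4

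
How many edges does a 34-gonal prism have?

102

A prism on an n-gon has two n-gon bases and n rectangular sides: V = 2·34 = 68, E = 3·34 = 102, F = 34 + 2 = 36.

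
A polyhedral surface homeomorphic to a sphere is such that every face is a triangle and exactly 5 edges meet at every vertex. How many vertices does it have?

12

Each face has 3 edges and each edge borders two faces, so 2E = 3F.
Each vertex has degree 5, so 5V = 2E and hence V = 3F/5.
Euler: V − E + F = 2 ⇒ (3F/5) − (3F/2) + F = 2.
Multiply by 10: (6 − 15 + 10)F = 20, i.e. 1F = 20.
So F = 20, E = 3·20/2 = 30, V = 3·20/5 = 12.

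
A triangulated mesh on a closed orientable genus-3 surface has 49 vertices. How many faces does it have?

χ = 2 − 2·3 = -4, and every face is a triangle so 3F = 2E.
V − E + F = -4 with E = 3F/2 gives 49 − (3/2 − 1)·F = -4, so F = 106 and E = 159.

106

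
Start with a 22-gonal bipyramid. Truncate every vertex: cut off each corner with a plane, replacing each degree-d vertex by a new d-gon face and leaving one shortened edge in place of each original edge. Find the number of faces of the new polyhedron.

The base solid has V = 24, E = 66, F = 44.
Truncation replaces each original edge-end by a new vertex, so V′ = 2E = 132.
Each original edge survives, and each old vertex of degree d contributes d new edges; summing degrees gives Σd = 2E, so E′ = E + 2E = 3E = 198.
Each original face survives and each original vertex becomes one new face: F′ = F + V = 68.

68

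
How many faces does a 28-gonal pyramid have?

A pyramid on an n-gon base has one n-gon and n triangles: V = 28 + 1 = 29, E = 2·28 = 56, F = 28 + 1 = 29.
Check: V − E + F = 29 − 56 + 29 = 2.

29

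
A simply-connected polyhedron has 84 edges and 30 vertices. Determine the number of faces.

Here V − E + F = 2.
F = 2 − V + E = 2 − 30 + 84 = 56.

56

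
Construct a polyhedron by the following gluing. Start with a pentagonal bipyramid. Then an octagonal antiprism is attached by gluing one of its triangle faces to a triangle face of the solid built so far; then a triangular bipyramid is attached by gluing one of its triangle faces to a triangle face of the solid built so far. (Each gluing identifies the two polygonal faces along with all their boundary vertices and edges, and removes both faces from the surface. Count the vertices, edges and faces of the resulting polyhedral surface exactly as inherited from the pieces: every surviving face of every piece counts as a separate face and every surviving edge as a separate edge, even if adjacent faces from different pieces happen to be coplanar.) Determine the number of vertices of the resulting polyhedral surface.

A pentagonal bipyramid: V=7, E=15, F=10.
Attach an octagonal antiprism (V=16, E=32, F=18) along a 3-gon: merge 3 vertices and 3 edges, delete both glued faces → V=20, E=44, F=26.
Attach a triangular bipyramid (V=5, E=9, F=6) along a 3-gon: merge 3 vertices and 3 edges, delete both glued faces → V=22, E=50, F=30.
Check: V − E + F = 22 − 50 + 30 = 2.

22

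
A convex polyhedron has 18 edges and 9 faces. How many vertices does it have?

11

Here V − E + F = 2.
V = 2 + E − F = 2 + 18 − 9 = 11.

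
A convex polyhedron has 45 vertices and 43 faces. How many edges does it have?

Here V − E + F = 2.
E = V + F − (2) = 45 + 43 − (2) = 86.

86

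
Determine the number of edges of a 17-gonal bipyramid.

A bipyramid over an n-gon has 2n triangular faces and n + 2 vertices: V = 17 + 2 = 19, E = 3·17 = 51, F = 2·17 = 34.

51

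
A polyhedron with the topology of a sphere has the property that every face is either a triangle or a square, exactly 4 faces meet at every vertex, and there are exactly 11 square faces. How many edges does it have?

Let x be the number of triangles; then F = 11 + x.
Edge–face incidences: 2E = 4·11 + 3·x = 44 + 3x.
Every vertex has degree 4, so 4V = 2E.
Euler: V − E + F = 2 ⇒ (2E)/4 − E + (11 + x) = 2.
Multiply by 8: 2·(2E) − 4·(2E) + 8·(11 + x) = 16, i.e. 88 + 8x − 2·(44 + 3x) = 16.
Collecting terms: 2x = 16, so x = 8.
Then 2E = 44 + 3·8 = 68, so E = 34, V = 2E/4 = 17, F = 11 + 8 = 19.

34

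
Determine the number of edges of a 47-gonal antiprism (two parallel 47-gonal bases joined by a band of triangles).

188

An antiprism on an n-gon has two n-gon caps and 2n triangles: V = 2·47 = 94, E = 4·47 = 188, F = 2·47 + 2 = 96.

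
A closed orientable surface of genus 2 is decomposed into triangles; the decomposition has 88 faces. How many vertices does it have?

χ = 2 − 2·2 = -2, and every face is a triangle so 3F = 2E.
E = 3·88/2 = 132. Then V = -2 + E − F = -2 + 132 − 88 = 42.

42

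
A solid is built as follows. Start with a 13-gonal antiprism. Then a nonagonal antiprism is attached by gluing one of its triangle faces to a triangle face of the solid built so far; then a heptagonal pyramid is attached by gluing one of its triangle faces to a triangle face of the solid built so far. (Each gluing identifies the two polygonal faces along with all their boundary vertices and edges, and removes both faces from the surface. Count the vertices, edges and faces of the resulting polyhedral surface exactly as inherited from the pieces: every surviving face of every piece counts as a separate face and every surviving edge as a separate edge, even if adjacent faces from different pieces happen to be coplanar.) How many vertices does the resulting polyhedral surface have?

A 13-gonal antiprism: V=26, E=52, F=28.
Attach a nonagonal antiprism (V=18, E=36, F=20) along a 3-gon: merge 3 vertices and 3 edges, delete both glued faces → V=41, E=85, F=46.
Attach a heptagonal pyramid (V=8, E=14, F=8) along a 3-gon: merge 3 vertices and 3 edges, delete both glued faces → V=46, E=96, F=52.
Check: V − E + F = 46 − 96 + 52 = 2.

46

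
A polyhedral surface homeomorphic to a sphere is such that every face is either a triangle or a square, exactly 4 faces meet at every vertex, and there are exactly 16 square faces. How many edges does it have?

44

Let x be the number of triangles; then F = 16 + x.
Edge–face incidences: 2E = 4·16 + 3·x = 64 + 3x.
Every vertex has degree 4, so 4V = 2E.
Euler: V − E + F = 2 ⇒ (2E)/4 − E + (16 + x) = 2.
Multiply by 8: 2·(2E) − 4·(2E) + 8·(16 + x) = 16, i.e. 128 + 8x − 2·(64 + 3x) = 16.
Collecting terms: 2x = 16, so x = 8.
Then 2E = 64 + 3·8 = 88, so E = 44, V = 2E/4 = 22, F = 16 + 8 = 24.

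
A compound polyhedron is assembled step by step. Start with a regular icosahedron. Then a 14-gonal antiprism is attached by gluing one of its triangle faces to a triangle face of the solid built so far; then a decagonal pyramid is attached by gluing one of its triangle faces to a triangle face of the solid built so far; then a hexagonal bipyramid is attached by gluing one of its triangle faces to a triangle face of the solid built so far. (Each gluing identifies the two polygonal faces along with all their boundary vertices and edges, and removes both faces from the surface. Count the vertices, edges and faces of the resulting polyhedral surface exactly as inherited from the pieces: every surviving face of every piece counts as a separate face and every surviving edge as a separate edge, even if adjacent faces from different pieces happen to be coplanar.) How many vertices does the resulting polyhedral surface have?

A regular icosahedron: V=12, E=30, F=20.
Attach a 14-gonal antiprism (V=28, E=56, F=30) along a 3-gon: merge 3 vertices and 3 edges, delete both glued faces → V=37, E=83, F=48.
Attach a decagonal pyramid (V=11, E=20, F=11) along a 3-gon: merge 3 vertices and 3 edges, delete both glued faces → V=45, E=100, F=57.
Attach a hexagonal bipyramid (V=8, E=18, F=12) along a 3-gon: merge 3 vertices and 3 edges, delete both glued faces → V=50, E=115, F=67.
Check: V − E + F = 50 − 115 + 67 = 2.

50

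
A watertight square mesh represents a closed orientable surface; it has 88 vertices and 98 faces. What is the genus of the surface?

Every face is a square, so 2E = 4·98 = 392, giving E = 196.
χ = V − E + F = 88 − 196 + 98 = -10.
For a closed orientable surface χ = 2 − 2g, so g = (2 − (-10))/2 = 6.

6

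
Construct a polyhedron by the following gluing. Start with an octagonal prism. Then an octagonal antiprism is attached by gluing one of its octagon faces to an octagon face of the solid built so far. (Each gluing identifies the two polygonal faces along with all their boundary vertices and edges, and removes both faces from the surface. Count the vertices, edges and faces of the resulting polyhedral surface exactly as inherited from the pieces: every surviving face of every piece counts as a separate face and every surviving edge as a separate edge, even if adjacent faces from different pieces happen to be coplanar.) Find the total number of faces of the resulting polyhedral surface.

An octagonal prism: V=16, E=24, F=10.
Attach an octagonal antiprism (V=16, E=32, F=18) along an 8-gon: merge 8 vertices and 8 edges, delete both glued faces → V=24, E=48, F=26.
Check: V − E + F = 24 − 48 + 26 = 2.

26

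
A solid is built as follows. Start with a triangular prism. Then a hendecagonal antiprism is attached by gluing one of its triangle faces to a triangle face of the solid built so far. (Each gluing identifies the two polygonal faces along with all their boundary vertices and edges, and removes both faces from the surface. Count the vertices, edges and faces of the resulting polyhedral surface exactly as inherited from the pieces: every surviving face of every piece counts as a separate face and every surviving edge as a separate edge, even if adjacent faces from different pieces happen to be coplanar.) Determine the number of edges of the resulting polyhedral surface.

A triangular prism: V=6, E=9, F=5.
Attach a hendecagonal antiprism (V=22, E=44, F=24) along a 3-gon: merge 3 vertices and 3 edges, delete both glued faces → V=25, E=50, F=27.
Check: V − E + F = 25 − 50 + 27 = 2.

50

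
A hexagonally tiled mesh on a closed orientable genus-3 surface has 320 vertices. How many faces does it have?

162

χ = 2 − 2·3 = -4, and every face is a hexagon so 6F = 2E.
V − E + F = -4 with E = 6F/2 gives 320 − (6/2 − 1)·F = -4, so F = 162 and E = 486.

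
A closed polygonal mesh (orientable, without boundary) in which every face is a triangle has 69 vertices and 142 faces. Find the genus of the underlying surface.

Every face is a triangle, so 2E = 3·142 = 426, giving E = 213.
χ = V − E + F = 69 − 213 + 142 = -2.
For a closed orientable surface χ = 2 − 2g, so g = (2 − (-2))/2 = 2.

2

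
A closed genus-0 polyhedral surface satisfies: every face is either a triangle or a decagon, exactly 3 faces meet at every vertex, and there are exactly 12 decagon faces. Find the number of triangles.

Let x be the number of triangles; then F = 12 + x.
Edge–face incidences: 2E = 10·12 + 3·x = 120 + 3x.
Every vertex has degree 3, so 3V = 2E.
Euler: V − E + F = 2 ⇒ (2E)/3 − E + (12 + x) = 2.
Multiply by 6: 2·(2E) − 3·(2E) + 6·(12 + x) = 12, i.e. 72 + 6x − (120 + 3x) = 12.
Collecting terms: 3x − 48 = 12, so 3x = 60, so x = 20.
Then 2E = 120 + 3·20 = 180, so E = 90, V = 2E/3 = 60, F = 12 + 20 = 32.

20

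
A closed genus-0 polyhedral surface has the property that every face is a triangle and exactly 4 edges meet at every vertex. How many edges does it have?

12

Each face has 3 edges and each edge borders two faces, so 2E = 3F.
Each vertex has degree 4, so 4V = 2E and hence V = 3F/4.
Euler: V − E + F = 2 ⇒ (3F/4) − (3F/2) + F = 2.
Multiply by 8: (6 − 12 + 8)F = 16, i.e. 2F = 16.
So F = 8, E = 3·8/2 = 12, V = 3·8/4 = 6.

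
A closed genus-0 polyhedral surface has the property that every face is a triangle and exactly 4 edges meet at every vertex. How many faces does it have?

8

Each face has 3 edges and each edge borders two faces, so 2E = 3F.
Each vertex has degree 4, so 4V = 2E and hence V = 3F/4.
Euler: V − E + F = 2 ⇒ (3F/4) − (3F/2) + F = 2.
Multiply by 8: (6 − 12 + 8)F = 16, i.e. 2F = 16.
So F = 8, E = 3·8/2 = 12, V = 3·8/4 = 6.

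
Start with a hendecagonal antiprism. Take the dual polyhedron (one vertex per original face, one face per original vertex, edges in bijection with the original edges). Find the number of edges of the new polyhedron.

44

The base solid has V = 22, E = 44, F = 24.
The dual swaps V and F and preserves E: V′ = F = 24, E′ = E = 44, F′ = V = 22.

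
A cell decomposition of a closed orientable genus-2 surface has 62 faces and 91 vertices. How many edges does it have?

155

For a closed orientable surface of genus 2, χ = 2 − 2·2 = -2.
E = V + F − (-2) = 91 + 62 − (-2) = 155.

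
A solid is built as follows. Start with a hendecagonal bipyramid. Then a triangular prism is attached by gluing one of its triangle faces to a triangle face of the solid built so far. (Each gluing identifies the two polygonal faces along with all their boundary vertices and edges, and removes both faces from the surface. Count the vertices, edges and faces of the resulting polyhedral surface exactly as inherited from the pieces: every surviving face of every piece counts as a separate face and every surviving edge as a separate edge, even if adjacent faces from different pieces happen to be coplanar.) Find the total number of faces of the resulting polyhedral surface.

A hendecagonal bipyramid: V=13, E=33, F=22.
Attach a triangular prism (V=6, E=9, F=5) along a 3-gon: merge 3 vertices and 3 edges, delete both glued faces → V=16, E=39, F=25.
Check: V − E + F = 16 − 39 + 25 = 2.

25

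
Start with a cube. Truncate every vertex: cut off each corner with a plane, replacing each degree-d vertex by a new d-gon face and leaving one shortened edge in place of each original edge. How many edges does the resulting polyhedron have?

The base solid has V = 8, E = 12, F = 6.
Truncation replaces each original edge-end by a new vertex, so V′ = 2E = 24.
Each original edge survives, and each old vertex of degree d contributes d new edges; summing degrees gives Σd = 2E, so E′ = E + 2E = 3E = 36.
Each original face survives and each original vertex becomes one new face: F′ = F + V = 14.

36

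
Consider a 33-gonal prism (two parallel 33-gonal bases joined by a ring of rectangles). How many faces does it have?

A prism on an n-gon has two n-gon bases and n rectangular sides: V = 2·33 = 66, E = 3·33 = 99, F = 33 + 2 = 35.

35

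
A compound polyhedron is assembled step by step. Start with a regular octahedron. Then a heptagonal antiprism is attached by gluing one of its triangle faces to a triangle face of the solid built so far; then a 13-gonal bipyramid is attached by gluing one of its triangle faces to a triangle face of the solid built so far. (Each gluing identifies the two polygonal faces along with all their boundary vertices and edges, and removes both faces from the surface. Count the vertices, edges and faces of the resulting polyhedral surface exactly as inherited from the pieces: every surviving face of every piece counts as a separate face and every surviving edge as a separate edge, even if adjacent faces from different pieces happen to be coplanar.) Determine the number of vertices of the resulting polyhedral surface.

29

A regular octahedron: V=6, E=12, F=8.
Attach a heptagonal antiprism (V=14, E=28, F=16) along a 3-gon: merge 3 vertices and 3 edges, delete both glued faces → V=17, E=37, F=22.
Attach a 13-gonal bipyramid (V=15, E=39, F=26) along a 3-gon: merge 3 vertices and 3 edges, delete both glued faces → V=29, E=73, F=46.
Check: V − E + F = 29 − 73 + 46 = 2.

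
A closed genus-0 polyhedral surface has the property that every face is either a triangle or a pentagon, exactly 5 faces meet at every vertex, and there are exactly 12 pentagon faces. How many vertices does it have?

Let x be the number of triangles; then F = 12 + x.
Edge–face incidences: 2E = 5·12 + 3·x = 60 + 3x.
Every vertex has degree 5, so 5V = 2E.
Euler: V − E + F = 2 ⇒ (2E)/5 − E + (12 + x) = 2.
Multiply by 10: 2·(2E) − 5·(2E) + 10·(12 + x) = 20, i.e. 120 + 10x − 3·(60 + 3x) = 20.
Collecting terms: x − 60 = 20, so x = 80.
Then 2E = 60 + 3·80 = 300, so E = 150, V = 2E/5 = 60, F = 12 + 80 = 92.

60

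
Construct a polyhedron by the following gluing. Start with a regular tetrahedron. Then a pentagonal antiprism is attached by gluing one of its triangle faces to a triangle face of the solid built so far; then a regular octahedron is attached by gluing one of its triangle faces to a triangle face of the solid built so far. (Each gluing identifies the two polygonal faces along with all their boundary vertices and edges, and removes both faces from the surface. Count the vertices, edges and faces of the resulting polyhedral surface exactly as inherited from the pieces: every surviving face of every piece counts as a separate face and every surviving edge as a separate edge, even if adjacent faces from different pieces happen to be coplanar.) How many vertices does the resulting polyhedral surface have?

14

A regular tetrahedron: V=4, E=6, F=4.
Attach a pentagonal antiprism (V=10, E=20, F=12) along a 3-gon: merge 3 vertices and 3 edges, delete both glued faces → V=11, E=23, F=14.
Attach a regular octahedron (V=6, E=12, F=8) along a 3-gon: merge 3 vertices and 3 edges, delete both glued faces → V=14, E=32, F=20.
Check: V − E + F = 14 − 32 + 20 = 2.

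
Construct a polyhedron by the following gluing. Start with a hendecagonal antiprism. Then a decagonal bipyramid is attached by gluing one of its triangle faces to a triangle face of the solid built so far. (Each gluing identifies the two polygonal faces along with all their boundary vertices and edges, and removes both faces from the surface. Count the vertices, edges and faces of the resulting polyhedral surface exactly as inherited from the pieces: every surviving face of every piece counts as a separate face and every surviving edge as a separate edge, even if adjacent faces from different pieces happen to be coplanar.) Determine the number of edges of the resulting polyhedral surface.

A hendecagonal antiprism: V=22, E=44, F=24.
Attach a decagonal bipyramid (V=12, E=30, F=20) along a 3-gon: merge 3 vertices and 3 edges, delete both glued faces → V=31, E=71, F=42.
Check: V − E + F = 31 − 71 + 42 = 2.

71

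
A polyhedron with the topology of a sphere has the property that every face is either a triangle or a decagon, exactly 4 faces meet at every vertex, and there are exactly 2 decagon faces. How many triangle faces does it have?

Let x be the number of triangles; then F = 2 + x.
Edge–face incidences: 2E = 10·2 + 3·x = 20 + 3x.
Every vertex has degree 4, so 4V = 2E.
Euler: V − E + F = 2 ⇒ (2E)/4 − E + (2 + x) = 2.
Multiply by 8: 2·(2E) − 4·(2E) + 8·(2 + x) = 16, i.e. 16 + 8x − 2·(20 + 3x) = 16.
Collecting terms: 2x − 24 = 16, so 2x = 40, so x = 20.
Then 2E = 20 + 3·20 = 80, so E = 40, V = 2E/4 = 20, F = 2 + 20 = 22.

20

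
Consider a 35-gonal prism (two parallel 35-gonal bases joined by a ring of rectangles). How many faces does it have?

A prism on an n-gon has two n-gon bases and n rectangular sides: V = 2·35 = 70, E = 3·35 = 105, F = 35 + 2 = 37.
Check: V − E + F = 70 − 105 + 37 = 2.

37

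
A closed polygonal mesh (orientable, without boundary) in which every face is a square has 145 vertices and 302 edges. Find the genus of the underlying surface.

4

Every face is a square and each edge borders two faces, so 4F = 2·302, giving F = 151.
χ = V − E + F = 145 − 302 + 151 = -6.
For a closed orientable surface χ = 2 − 2g, so g = (2 − (-6))/2 = 4.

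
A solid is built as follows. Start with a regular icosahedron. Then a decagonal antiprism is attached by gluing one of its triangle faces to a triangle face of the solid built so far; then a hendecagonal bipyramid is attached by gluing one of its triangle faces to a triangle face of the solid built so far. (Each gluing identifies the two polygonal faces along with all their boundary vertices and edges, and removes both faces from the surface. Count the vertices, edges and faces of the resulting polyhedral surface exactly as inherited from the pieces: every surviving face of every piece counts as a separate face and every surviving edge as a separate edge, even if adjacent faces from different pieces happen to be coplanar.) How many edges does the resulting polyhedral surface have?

A regular icosahedron: V=12, E=30, F=20.
Attach a decagonal antiprism (V=20, E=40, F=22) along a 3-gon: merge 3 vertices and 3 edges, delete both glued faces → V=29, E=67, F=40.
Attach a hendecagonal bipyramid (V=13, E=33, F=22) along a 3-gon: merge 3 vertices and 3 edges, delete both glued faces → V=39, E=97, F=60.
Check: V − E + F = 39 − 97 + 60 = 2.

97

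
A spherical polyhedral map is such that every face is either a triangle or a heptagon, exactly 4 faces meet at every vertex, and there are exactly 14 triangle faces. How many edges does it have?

28

Let x be the number of heptagons; then F = 14 + x.
Edge–face incidences: 2E = 3·14 + 7·x = 42 + 7x.
Every vertex has degree 4, so 4V = 2E.
Euler: V − E + F = 2 ⇒ (2E)/4 − E + (14 + x) = 2.
Multiply by 8: 2·(2E) − 4·(2E) + 8·(14 + x) = 16, i.e. 112 + 8x − 2·(42 + 7x) = 16.
Collecting terms: −6x + 28 = 16, so −6x = −12, so x = 2.
Then 2E = 42 + 7·2 = 56, so E = 28, V = 2E/4 = 14, F = 14 + 2 = 16.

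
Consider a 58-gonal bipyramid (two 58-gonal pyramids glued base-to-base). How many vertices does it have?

60

A bipyramid over an n-gon has 2n triangular faces and n + 2 vertices: V = 58 + 2 = 60, E = 3·58 = 174, F = 2·58 = 116.
Check: V − E + F = 60 − 174 + 116 = 2.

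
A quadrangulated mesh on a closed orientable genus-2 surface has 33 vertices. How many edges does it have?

χ = 2 − 2·2 = -2, and every face is a square so 4F = 2E.
V − E + F = -2 with E = 4F/2 gives 33 − (4/2 − 1)·F = -2, so F = 35 and E = 70.

70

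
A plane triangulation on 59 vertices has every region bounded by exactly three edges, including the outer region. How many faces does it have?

114

In a plane triangulation 3F = 2E and V − E + F = 2, so F = 2V − 4 = 2·59 − 4 = 114.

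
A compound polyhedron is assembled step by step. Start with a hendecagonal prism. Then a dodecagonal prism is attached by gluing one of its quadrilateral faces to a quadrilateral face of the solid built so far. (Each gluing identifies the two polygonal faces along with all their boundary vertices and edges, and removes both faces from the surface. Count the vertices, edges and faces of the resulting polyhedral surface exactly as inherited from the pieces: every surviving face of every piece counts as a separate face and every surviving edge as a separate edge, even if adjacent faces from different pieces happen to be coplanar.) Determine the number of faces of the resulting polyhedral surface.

A hendecagonal prism: V=22, E=33, F=13.
Attach a dodecagonal prism (V=24, E=36, F=14) along a 4-gon: merge 4 vertices and 4 edges, delete both glued faces → V=42, E=65, F=25.
Check: V − E + F = 42 − 65 + 25 = 2.

25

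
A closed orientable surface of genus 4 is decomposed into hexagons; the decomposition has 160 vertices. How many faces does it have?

83

χ = 2 − 2·4 = -6, and every face is a hexagon so 6F = 2E.
V − E + F = -6 with E = 6F/2 gives 160 − (6/2 − 1)·F = -6, so F = 83 and E = 249.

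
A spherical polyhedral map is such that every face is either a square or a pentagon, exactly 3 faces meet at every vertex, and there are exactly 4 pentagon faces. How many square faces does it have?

4

Let x be the number of squares; then F = 4 + x.
Edge–face incidences: 2E = 5·4 + 4·x = 20 + 4x.
Every vertex has degree 3, so 3V = 2E.
Euler: V − E + F = 2 ⇒ (2E)/3 − E + (4 + x) = 2.
Multiply by 6: 2·(2E) − 3·(2E) + 6·(4 + x) = 12, i.e. 24 + 6x − (20 + 4x) = 12.
Collecting terms: 2x + 4 = 12, so 2x = 8, so x = 4.
Then 2E = 20 + 4·4 = 36, so E = 18, V = 2E/3 = 12, F = 4 + 4 = 8.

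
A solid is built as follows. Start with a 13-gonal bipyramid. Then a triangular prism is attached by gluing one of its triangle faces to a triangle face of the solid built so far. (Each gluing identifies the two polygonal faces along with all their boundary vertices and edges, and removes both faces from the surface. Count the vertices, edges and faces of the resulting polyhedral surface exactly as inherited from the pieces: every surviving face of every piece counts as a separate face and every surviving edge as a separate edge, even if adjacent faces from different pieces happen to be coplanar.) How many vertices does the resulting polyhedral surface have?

A 13-gonal bipyramid: V=15, E=39, F=26.
Attach a triangular prism (V=6, E=9, F=5) along a 3-gon: merge 3 vertices and 3 edges, delete both glued faces → V=18, E=45, F=29.
Check: V − E + F = 18 − 45 + 29 = 2.

18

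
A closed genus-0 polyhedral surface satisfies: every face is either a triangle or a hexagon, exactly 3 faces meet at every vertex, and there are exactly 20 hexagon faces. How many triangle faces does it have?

Let x be the number of triangles; then F = 20 + x.
Edge–face incidences: 2E = 6·20 + 3·x = 120 + 3x.
Every vertex has degree 3, so 3V = 2E.
Euler: V − E + F = 2 ⇒ (2E)/3 − E + (20 + x) = 2.
Multiply by 6: 2·(2E) − 3·(2E) + 6·(20 + x) = 12, i.e. 120 + 6x − (120 + 3x) = 12.
Collecting terms: 3x = 12, so x = 4.
Then 2E = 120 + 3·4 = 132, so E = 66, V = 2E/3 = 44, F = 20 + 4 = 24.

4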